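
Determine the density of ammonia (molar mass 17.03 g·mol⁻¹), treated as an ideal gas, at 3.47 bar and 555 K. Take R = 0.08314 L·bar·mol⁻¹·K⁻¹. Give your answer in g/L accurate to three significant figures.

ρ ≈ 1.28 g/L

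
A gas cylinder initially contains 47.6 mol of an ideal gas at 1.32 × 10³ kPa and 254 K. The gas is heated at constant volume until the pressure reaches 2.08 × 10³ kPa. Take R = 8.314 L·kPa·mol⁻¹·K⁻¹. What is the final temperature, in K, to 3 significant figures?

T₂ ≈ 400 K

From PV = nRT: V₁ = nRT₁/P₁ = 76.15 L.
V constant ⇒ P ∝ T: V₂ = V₁; T₂ = T₁·(P₂/P₁) = 400.2 K.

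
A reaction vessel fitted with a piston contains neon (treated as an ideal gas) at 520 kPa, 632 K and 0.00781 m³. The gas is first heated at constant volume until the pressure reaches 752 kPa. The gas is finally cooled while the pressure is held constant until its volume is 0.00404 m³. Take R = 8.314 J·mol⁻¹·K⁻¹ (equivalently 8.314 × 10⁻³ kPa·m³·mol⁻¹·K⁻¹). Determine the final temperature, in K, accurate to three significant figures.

T₃ ≈ 473 K

Isochoric, so P/T is constant: V₂ = V₁; T₂ = T₁·(P₂/P₁) = 914.0 K.
P constant ⇒ V ∝ T: P₃ = P₂; T₃ = T₂·(V₃/V₂) = 472.8 K.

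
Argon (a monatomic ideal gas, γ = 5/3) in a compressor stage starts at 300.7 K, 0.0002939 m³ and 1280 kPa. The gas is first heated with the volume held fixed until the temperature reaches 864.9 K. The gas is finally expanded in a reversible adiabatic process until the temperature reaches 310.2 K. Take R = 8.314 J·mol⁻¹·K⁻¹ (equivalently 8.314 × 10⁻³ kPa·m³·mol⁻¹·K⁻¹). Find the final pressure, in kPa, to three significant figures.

V constant ⇒ P ∝ T: V₂ = V₁; P₂ = P₁·(T₂/T₁) = 3682 kPa.
Adiabatic (γ = 5/3), T V^(γ−1) and P V^γ constant: P₃ = P₂·(T₃/T₂)^(γ/(γ−1)) = 283.6 kPa; V₃ = V₂·(T₂/T₃)^(1/(γ−1)) = 0.001368 m³.

P₃ ≈ 284 kPa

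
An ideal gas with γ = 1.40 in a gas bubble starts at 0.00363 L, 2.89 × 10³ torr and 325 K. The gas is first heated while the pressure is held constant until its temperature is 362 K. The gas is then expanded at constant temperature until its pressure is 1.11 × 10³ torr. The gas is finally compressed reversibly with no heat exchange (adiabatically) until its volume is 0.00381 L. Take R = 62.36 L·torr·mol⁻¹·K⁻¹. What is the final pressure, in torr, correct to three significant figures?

P₄ ≈ 4.61e+03 torr

Isobaric, so V/T is constant: P₂ = P₁; V₂ = V₁·(T₂/T₁) = 0.004043 L.
Isothermal, so P V is constant: T₃ = T₂; V₃ = V₂·(P₂/P₃) = 0.01053 L.
Adiabatic (γ = 1.40), T V^(γ−1) and P V^γ constant: T₄ = T₃·(V₃/V₄)^(γ−1) = 543.6 K; P₄ = P₃·(V₃/V₄)^γ = 4605 torr.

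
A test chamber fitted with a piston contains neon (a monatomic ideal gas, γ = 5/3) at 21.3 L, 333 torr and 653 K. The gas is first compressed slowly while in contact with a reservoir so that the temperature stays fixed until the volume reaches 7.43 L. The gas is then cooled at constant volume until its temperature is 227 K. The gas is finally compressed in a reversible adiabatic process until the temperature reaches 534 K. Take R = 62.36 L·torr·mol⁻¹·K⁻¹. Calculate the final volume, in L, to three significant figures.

V₄ ≈ 2.06 L

T constant ⇒ Boyle's law P V = const: T₂ = T₁; P₂ = P₁·(V₁/V₂) = 954.6 torr.
V constant ⇒ P ∝ T: V₃ = V₂; P₃ = P₂·(T₃/T₂) = 331.9 torr.
Reversible adiabatic, γ = 5/3: P₄ = P₃·(T₄/T₃)^(γ/(γ−1)) = 2817 torr; V₄ = V₃·(T₃/T₄)^(1/(γ−1)) = 2.059 L.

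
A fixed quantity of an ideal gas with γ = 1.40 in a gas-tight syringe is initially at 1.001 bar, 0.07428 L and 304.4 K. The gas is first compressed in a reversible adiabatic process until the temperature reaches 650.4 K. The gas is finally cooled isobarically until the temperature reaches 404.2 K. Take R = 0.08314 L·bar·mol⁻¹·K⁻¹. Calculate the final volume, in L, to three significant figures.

V₃ ≈ 0.00692 L

Adiabatic (γ = 1.40), T V^(γ−1) and P V^γ constant: P₂ = P₁·(T₂/T₁)^(γ/(γ−1)) = 14.27 bar; V₂ = V₁·(T₁/T₂)^(1/(γ−1)) = 0.01113 L.
P constant ⇒ V ∝ T: P₃ = P₂; V₃ = V₂·(T₃/T₂) = 0.006917 L.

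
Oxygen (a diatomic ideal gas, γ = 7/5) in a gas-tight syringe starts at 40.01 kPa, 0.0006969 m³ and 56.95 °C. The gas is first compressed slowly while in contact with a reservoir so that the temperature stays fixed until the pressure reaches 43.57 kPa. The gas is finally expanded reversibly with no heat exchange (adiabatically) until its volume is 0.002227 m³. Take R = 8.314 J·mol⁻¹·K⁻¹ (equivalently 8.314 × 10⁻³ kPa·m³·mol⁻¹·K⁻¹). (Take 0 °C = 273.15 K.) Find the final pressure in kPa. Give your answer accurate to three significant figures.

P₃ ≈ 7.60 kPa

Convert: T₁ = 330.1 K.
Isothermal, so P V is constant: T₂ = T₁; V₂ = V₁·(P₁/P₂) = 0.0006400 m³.
Reversible adiabatic, γ = 7/5: T₃ = T₂·(V₂/V₃)^(γ−1) = 200.5 K; P₃ = P₂·(V₂/V₃)^γ = 7.603 kPa.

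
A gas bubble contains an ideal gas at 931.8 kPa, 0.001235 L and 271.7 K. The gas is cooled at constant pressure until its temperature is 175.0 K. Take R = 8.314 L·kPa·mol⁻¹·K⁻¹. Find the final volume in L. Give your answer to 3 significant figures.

V₂ ≈ 0.000795 L

Isobaric, so V/T is constant: P₂ = P₁; V₂ = V₁·(T₂/T₁) = 0.0007955 L.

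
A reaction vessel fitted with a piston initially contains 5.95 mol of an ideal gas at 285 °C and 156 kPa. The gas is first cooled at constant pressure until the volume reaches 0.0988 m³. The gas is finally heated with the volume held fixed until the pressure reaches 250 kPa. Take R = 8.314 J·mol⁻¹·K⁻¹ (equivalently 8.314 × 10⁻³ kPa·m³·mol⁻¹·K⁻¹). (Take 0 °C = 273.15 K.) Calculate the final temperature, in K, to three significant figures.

Convert: T₁ = 558.1 K.
From PV = nRT: V₁ = nRT₁/P₁ = 0.1770 m³.
P constant ⇒ V ∝ T: P₂ = P₁; T₂ = T₁·(V₂/V₁) = 311.6 K.
Isochoric, so P/T is constant: V₃ = V₂; T₃ = T₂·(P₃/P₂) = 499.3 K.

T₃ ≈ 499 K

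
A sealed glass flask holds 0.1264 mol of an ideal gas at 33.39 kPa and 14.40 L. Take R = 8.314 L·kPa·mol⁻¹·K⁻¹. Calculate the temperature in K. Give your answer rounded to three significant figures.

PV = nRT ⇒ T = PV/(nR) = (33.39 × 14.40) / (0.1264 × 8.314)

T ≈ 458 K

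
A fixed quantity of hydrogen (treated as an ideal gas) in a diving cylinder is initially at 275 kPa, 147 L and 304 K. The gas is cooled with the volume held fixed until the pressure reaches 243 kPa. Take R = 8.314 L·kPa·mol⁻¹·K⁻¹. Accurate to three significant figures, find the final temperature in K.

T₂ ≈ 269 K

V constant ⇒ P ∝ T: V₂ = V₁; T₂ = T₁·(P₂/P₁) = 268.6 K.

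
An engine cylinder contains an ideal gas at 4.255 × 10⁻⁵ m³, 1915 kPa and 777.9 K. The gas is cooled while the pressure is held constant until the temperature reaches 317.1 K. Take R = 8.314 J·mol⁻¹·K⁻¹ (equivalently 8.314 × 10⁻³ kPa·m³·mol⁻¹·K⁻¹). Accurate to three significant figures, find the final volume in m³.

V₂ ≈ 1.73e-05 m³

P constant ⇒ V ∝ T: P₂ = P₁; V₂ = V₁·(T₂/T₁) = 1.734e-05 m³.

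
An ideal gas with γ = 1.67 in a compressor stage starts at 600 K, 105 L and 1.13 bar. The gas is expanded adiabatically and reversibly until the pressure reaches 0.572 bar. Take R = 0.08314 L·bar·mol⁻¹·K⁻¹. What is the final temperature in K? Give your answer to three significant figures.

T₂ ≈ 457 K

Adiabatic (γ = 1.67), T V^(γ−1) and P V^γ constant: T₂ = T₁·(P₂/P₁)^((γ−1)/γ) = 456.6 K; V₂ = V₁·(P₁/P₂)^(1/γ) = 157.9 L.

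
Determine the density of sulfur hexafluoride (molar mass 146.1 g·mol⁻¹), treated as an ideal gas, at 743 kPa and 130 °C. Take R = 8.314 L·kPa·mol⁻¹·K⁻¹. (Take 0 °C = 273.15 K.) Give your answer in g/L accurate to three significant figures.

ρ ≈ 32.4 g/L

ρ = PM/(RT) = (743 × 146.1) / (8.314 × 403.1)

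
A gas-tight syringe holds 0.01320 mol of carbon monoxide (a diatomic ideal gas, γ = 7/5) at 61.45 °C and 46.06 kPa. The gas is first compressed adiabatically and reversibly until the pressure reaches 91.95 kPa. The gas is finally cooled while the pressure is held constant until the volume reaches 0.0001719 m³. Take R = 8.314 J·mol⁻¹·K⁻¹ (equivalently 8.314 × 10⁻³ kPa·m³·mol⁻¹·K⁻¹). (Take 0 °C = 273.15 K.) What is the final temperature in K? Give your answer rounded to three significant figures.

T₃ ≈ 144 K

Convert: T₁ = 334.6 K.
From PV = nRT: V₁ = nRT₁/P₁ = 0.0007972 m³.
Adiabatic (γ = 7/5), T V^(γ−1) and P V^γ constant: T₂ = T₁·(P₂/P₁)^((γ−1)/γ) = 407.7 K; V₂ = V₁·(P₁/P₂)^(1/γ) = 0.0004866 m³.
Isobaric, so V/T is constant: P₃ = P₂; T₃ = T₂·(V₃/V₂) = 144.0 K.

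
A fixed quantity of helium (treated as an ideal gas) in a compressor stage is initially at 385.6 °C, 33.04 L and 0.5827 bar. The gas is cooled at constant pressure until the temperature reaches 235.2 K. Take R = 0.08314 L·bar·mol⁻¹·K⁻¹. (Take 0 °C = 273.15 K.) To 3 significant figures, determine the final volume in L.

Convert: T₁ = 658.8 K.
Isobaric, so V/T is constant: P₂ = P₁; V₂ = V₁·(T₂/T₁) = 11.80 L.

V₂ ≈ 11.8 L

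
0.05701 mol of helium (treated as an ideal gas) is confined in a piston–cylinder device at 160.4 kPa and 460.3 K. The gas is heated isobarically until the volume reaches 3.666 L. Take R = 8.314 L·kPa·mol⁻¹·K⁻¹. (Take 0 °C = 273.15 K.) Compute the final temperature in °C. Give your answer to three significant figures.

T₂ ≈ 967 °C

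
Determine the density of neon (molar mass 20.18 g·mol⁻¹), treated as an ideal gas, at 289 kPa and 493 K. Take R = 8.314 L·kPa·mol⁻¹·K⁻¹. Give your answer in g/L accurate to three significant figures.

ρ = PM/(RT) = (289 × 20.18) / (8.314 × 493.0)

ρ ≈ 1.42 g/L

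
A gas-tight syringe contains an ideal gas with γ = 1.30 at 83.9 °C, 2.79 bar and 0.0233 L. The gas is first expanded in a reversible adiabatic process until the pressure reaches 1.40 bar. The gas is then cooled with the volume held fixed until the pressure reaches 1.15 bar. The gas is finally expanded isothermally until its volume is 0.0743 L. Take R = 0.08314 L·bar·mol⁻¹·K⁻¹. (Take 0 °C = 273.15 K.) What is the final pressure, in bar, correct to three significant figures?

Convert: T₁ = 357.0 K.
Adiabatic (γ = 1.30), T V^(γ−1) and P V^γ constant: T₂ = T₁·(P₂/P₁)^((γ−1)/γ) = 304.5 K; V₂ = V₁·(P₁/P₂)^(1/γ) = 0.03960 L.
V constant ⇒ P ∝ T: V₃ = V₂; T₃ = T₂·(P₃/P₂) = 250.1 K.
Isothermal, so P V is constant: T₄ = T₃; P₄ = P₃·(V₃/V₄) = 0.6130 bar.

P₄ ≈ 0.613 bar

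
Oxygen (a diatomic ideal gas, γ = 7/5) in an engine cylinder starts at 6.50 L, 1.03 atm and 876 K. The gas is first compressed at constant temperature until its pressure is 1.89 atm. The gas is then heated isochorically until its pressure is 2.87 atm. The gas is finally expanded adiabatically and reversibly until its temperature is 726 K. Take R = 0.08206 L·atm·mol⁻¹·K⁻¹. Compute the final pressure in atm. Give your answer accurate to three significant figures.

P₄ ≈ 0.345 atm

T constant ⇒ Boyle's law P V = const: T₂ = T₁; V₂ = V₁·(P₁/P₂) = 3.542 L.
V constant ⇒ P ∝ T: V₃ = V₂; T₃ = T₂·(P₃/P₂) = 1330 K.
Reversible adiabatic, γ = 7/5: P₄ = P₃·(T₄/T₃)^(γ/(γ−1)) = 0.3447 atm; V₄ = V₃·(T₃/T₄)^(1/(γ−1)) = 16.10 L.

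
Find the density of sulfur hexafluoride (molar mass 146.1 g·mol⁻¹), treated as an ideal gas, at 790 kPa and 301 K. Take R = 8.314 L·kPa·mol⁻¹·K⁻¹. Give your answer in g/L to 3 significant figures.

ρ ≈ 46.1 g/L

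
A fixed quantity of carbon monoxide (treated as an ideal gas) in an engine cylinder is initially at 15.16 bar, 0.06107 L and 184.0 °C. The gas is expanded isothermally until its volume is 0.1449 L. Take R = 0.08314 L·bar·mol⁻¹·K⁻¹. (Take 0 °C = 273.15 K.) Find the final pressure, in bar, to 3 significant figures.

P₂ ≈ 6.39 bar

Convert: T₁ = 457.1 K.
Isothermal, so P V is constant: T₂ = T₁; P₂ = P₁·(V₁/V₂) = 6.389 bar.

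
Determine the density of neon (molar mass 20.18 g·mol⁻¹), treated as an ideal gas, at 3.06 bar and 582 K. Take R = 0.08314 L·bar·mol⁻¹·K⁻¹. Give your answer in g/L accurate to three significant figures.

ρ ≈ 1.28 g/L

ρ = PM/(RT) = (3.06 × 20.18) / (0.08314 × 582.0)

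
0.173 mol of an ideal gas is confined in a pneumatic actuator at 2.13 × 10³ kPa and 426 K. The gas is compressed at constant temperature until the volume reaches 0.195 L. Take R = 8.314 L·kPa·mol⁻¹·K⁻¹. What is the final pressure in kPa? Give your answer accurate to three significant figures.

P₂ ≈ 3.14e+03 kPa

From PV = nRT: V₁ = nRT₁/P₁ = 0.2877 L.
Isothermal, so P V is constant: T₂ = T₁; P₂ = P₁·(V₁/V₂) = 3142 kPa.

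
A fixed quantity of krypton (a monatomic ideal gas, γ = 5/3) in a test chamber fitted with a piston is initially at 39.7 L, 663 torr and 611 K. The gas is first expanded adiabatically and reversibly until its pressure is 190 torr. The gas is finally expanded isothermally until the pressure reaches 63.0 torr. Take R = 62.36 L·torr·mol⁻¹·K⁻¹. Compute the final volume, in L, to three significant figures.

Adiabatic (γ = 5/3), T V^(γ−1) and P V^γ constant: T₂ = T₁·(P₂/P₁)^((γ−1)/γ) = 370.6 K; V₂ = V₁·(P₁/P₂)^(1/γ) = 84.03 L.
Isothermal, so P V is constant: T₃ = T₂; V₃ = V₂·(P₂/P₃) = 253.4 L.

V₃ ≈ 253 L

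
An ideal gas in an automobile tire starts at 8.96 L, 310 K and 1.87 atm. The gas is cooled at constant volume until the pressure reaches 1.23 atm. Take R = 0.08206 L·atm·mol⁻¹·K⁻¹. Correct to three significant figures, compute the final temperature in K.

Isochoric, so P/T is constant: V₂ = V₁; T₂ = T₁·(P₂/P₁) = 203.9 K.

T₂ ≈ 204 K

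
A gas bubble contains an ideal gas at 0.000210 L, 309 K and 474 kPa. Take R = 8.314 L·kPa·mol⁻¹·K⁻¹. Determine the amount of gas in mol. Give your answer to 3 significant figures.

PV = nRT ⇒ n = PV/(RT) = (474 × 0.000210) / (8.314 × 309)

n ≈ 3.87e-05 mol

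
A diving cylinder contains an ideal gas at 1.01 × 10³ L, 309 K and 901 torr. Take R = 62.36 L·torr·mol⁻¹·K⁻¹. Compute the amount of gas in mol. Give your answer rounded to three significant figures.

PV = nRT ⇒ n = PV/(RT) = (901 × 1.01e+03) / (62.36 × 309)

n ≈ 47.2 mol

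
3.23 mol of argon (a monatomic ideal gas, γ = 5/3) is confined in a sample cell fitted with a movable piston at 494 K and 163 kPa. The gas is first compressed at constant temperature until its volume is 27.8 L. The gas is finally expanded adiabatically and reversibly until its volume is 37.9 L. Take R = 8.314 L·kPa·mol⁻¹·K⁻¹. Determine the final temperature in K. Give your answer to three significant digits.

T₃ ≈ 402 K

From PV = nRT: V₁ = nRT₁/P₁ = 81.39 L.
T constant ⇒ Boyle's law P V = const: T₂ = T₁; P₂ = P₁·(V₁/V₂) = 477.2 kPa.
Reversible adiabatic, γ = 5/3: T₃ = T₂·(V₂/V₃)^(γ−1) = 401.8 K; P₃ = P₂·(V₂/V₃)^γ = 284.7 kPa.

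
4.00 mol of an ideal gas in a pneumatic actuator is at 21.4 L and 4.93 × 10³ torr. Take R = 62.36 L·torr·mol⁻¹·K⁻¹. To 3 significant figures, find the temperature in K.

PV = nRT ⇒ T = PV/(nR) = (4.93e+03 × 21.4) / (4.00 × 62.36)

T ≈ 423 K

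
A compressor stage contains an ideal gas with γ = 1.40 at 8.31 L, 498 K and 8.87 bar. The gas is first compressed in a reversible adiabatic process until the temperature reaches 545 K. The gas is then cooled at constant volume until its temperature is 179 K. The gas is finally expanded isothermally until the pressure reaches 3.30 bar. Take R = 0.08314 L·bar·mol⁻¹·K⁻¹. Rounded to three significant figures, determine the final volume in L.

V₄ ≈ 8.03 L

Adiabatic (γ = 1.40), T V^(γ−1) and P V^γ constant: P₂ = P₁·(T₂/T₁)^(γ/(γ−1)) = 12.16 bar; V₂ = V₁·(T₁/T₂)^(1/(γ−1)) = 6.633 L.
Isochoric, so P/T is constant: V₃ = V₂; P₃ = P₂·(T₃/T₂) = 3.995 bar.
Isothermal, so P V is constant: T₄ = T₃; V₄ = V₃·(P₃/P₄) = 8.028 L.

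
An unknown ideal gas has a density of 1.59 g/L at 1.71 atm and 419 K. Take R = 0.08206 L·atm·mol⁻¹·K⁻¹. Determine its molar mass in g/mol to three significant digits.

M ≈ 32.0 g/mol

ρ = PM/(RT) ⇒ M = ρRT/P = (1.59 × 0.08206 × 419.0) / 1.71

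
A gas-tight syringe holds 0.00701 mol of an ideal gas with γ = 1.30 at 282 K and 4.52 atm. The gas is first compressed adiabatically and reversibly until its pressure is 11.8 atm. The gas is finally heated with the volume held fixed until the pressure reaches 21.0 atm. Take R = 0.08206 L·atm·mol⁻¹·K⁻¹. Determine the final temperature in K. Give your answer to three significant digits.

T₃ ≈ 626 K

From PV = nRT: V₁ = nRT₁/P₁ = 0.03589 L.
Reversible adiabatic, γ = 1.30: T₂ = T₁·(P₂/P₁)^((γ−1)/γ) = 351.9 K; V₂ = V₁·(P₁/P₂)^(1/γ) = 0.01715 L.
V constant ⇒ P ∝ T: V₃ = V₂; T₃ = T₂·(P₃/P₂) = 626.3 K.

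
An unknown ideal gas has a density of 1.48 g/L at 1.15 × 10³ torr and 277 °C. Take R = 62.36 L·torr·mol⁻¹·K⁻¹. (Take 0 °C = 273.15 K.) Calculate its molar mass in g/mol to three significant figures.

M ≈ 44.2 g/mol

ρ = PM/(RT) ⇒ M = ρRT/P = (1.48 × 62.36 × 550.1) / 1.15e+03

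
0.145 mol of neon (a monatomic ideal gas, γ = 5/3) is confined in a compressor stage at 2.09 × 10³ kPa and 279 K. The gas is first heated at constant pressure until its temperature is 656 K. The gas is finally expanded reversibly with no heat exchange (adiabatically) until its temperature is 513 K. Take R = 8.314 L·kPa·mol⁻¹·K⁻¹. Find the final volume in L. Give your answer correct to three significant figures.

From PV = nRT: V₁ = nRT₁/P₁ = 0.1609 L.
Isobaric, so V/T is constant: P₂ = P₁; V₂ = V₁·(T₂/T₁) = 0.3784 L.
Reversible adiabatic, γ = 5/3: P₃ = P₂·(T₃/T₂)^(γ/(γ−1)) = 1130 kPa; V₃ = V₂·(T₂/T₃)^(1/(γ−1)) = 0.5472 L.

V₃ ≈ 0.547 L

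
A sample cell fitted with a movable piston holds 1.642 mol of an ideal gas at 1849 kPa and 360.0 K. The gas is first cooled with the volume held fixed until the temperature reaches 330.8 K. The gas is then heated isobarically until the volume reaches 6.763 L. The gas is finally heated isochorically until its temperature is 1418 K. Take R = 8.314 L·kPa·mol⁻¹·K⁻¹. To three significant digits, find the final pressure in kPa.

From PV = nRT: V₁ = nRT₁/P₁ = 2.658 L.
Isochoric, so P/T is constant: V₂ = V₁; P₂ = P₁·(T₂/T₁) = 1699 kPa.
P constant ⇒ V ∝ T: P₃ = P₂; T₃ = T₂·(V₃/V₂) = 841.7 K.
Isochoric, so P/T is constant: V₄ = V₃; P₄ = P₃·(T₄/T₃) = 2862 kPa.

P₄ ≈ 2.86e+03 kPa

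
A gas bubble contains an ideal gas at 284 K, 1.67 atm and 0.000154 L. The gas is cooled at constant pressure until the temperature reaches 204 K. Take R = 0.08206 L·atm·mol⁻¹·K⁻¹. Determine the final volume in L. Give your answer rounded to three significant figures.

V₂ ≈ 0.000111 L

Isobaric, so V/T is constant: P₂ = P₁; V₂ = V₁·(T₂/T₁) = 0.0001106 L.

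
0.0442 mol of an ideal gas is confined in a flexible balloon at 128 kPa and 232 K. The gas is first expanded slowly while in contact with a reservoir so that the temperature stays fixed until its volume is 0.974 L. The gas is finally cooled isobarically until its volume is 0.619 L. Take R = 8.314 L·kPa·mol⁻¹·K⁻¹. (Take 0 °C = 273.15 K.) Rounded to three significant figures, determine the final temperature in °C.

T₃ ≈ -126 °C

From PV = nRT: V₁ = nRT₁/P₁ = 0.6661 L.
Isothermal, so P V is constant: T₂ = T₁; P₂ = P₁·(V₁/V₂) = 87.53 kPa.
Isobaric, so V/T is constant: P₃ = P₂; T₃ = T₂·(V₃/V₂) = 147.4 K.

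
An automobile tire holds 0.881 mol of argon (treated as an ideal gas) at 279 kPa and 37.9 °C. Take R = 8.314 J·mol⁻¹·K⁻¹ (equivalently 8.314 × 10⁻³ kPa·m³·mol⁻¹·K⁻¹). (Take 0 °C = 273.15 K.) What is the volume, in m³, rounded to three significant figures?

V ≈ 0.00817 m³

Convert: T = 311.05 K.
PV = nRT ⇒ V = nRT/P = (0.881 × 8.314 × 10⁻³ × 311.05) / 279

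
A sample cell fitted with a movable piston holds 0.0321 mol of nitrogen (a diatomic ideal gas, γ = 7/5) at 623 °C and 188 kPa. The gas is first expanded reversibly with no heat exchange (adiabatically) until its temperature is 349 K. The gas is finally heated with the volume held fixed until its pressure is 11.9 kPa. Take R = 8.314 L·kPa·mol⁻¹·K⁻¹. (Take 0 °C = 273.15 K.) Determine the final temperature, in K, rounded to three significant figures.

Convert: T₁ = 896.1 K.
From PV = nRT: V₁ = nRT₁/P₁ = 1.272 L.
Reversible adiabatic, γ = 7/5: P₂ = P₁·(T₂/T₁)^(γ/(γ−1)) = 6.930 kPa; V₂ = V₁·(T₁/T₂)^(1/(γ−1)) = 13.44 L.
Isochoric, so P/T is constant: V₃ = V₂; T₃ = T₂·(P₃/P₂) = 599.3 K.

T₃ ≈ 599 K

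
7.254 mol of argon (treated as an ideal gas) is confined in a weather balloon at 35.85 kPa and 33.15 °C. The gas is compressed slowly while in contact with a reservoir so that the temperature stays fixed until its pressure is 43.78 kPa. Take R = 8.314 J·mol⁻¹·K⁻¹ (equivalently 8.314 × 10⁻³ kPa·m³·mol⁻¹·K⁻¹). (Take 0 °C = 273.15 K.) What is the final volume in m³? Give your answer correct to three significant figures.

V₂ ≈ 0.422 m³

Convert: T₁ = 306.3 K.
From PV = nRT: V₁ = nRT₁/P₁ = 0.5153 m³.
Isothermal, so P V is constant: T₂ = T₁; V₂ = V₁·(P₁/P₂) = 0.4219 m³.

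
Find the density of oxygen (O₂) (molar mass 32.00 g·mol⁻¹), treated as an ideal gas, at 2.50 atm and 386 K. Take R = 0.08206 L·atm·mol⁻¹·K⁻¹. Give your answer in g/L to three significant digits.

ρ = PM/(RT) = (2.50 × 32.00) / (0.08206 × 386.0)

ρ ≈ 2.53 g/L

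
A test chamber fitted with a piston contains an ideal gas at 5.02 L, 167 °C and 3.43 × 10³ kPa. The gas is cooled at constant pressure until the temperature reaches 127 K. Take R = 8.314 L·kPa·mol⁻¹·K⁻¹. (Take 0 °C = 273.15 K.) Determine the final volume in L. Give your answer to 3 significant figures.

V₂ ≈ 1.45 L

Convert: T₁ = 440.1 K.
P constant ⇒ V ∝ T: P₂ = P₁; V₂ = V₁·(T₂/T₁) = 1.448 L.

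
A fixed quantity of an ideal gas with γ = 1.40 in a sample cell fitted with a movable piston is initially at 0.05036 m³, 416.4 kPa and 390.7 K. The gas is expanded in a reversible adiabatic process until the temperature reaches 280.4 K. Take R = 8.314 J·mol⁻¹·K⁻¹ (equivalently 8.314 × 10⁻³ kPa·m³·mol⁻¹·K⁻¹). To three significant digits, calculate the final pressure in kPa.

Reversible adiabatic, γ = 1.40: P₂ = P₁·(T₂/T₁)^(γ/(γ−1)) = 130.4 kPa; V₂ = V₁·(T₁/T₂)^(1/(γ−1)) = 0.1154 m³.

P₂ ≈ 130 kPa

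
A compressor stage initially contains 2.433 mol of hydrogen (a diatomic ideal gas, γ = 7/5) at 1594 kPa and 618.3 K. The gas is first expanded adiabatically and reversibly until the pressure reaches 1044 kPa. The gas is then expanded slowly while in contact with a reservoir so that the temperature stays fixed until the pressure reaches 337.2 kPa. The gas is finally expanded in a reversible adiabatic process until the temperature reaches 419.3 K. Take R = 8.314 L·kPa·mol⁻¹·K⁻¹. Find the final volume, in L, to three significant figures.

V₄ ≈ 64.1 L

From PV = nRT: V₁ = nRT₁/P₁ = 7.846 L.
Adiabatic (γ = 7/5), T V^(γ−1) and P V^γ constant: T₂ = T₁·(P₂/P₁)^((γ−1)/γ) = 547.9 K; V₂ = V₁·(P₁/P₂)^(1/γ) = 10.62 L.
Isothermal, so P V is constant: T₃ = T₂; V₃ = V₂·(P₂/P₃) = 32.87 L.
Reversible adiabatic, γ = 7/5: P₄ = P₃·(T₄/T₃)^(γ/(γ−1)) = 132.2 kPa; V₄ = V₃·(T₃/T₄)^(1/(γ−1)) = 64.14 L.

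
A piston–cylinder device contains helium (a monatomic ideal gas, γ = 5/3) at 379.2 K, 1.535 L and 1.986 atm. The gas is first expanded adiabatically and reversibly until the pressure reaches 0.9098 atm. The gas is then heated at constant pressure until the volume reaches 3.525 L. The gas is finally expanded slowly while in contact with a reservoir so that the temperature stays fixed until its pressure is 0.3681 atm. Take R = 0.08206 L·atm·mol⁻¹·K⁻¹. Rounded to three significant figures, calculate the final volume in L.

V₄ ≈ 8.71 L

Reversible adiabatic, γ = 5/3: T₂ = T₁·(P₂/P₁)^((γ−1)/γ) = 277.5 K; V₂ = V₁·(P₁/P₂)^(1/γ) = 2.452 L.
P constant ⇒ V ∝ T: P₃ = P₂; T₃ = T₂·(V₃/V₂) = 398.9 K.
T constant ⇒ Boyle's law P V = const: T₄ = T₃; V₄ = V₃·(P₃/P₄) = 8.712 L.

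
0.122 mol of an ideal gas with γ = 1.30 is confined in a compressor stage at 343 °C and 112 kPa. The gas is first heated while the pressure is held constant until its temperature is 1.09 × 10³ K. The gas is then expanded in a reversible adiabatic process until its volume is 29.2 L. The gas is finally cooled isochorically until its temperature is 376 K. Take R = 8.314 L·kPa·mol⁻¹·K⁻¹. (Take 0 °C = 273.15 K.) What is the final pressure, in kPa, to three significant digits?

Convert: T₁ = 616.1 K.
From PV = nRT: V₁ = nRT₁/P₁ = 5.580 L.
Isobaric, so V/T is constant: P₂ = P₁; V₂ = V₁·(T₂/T₁) = 9.871 L.
Adiabatic (γ = 1.30), T V^(γ−1) and P V^γ constant: T₃ = T₂·(V₂/V₃)^(γ−1) = 787.3 K; P₃ = P₂·(V₂/V₃)^γ = 27.35 kPa.
V constant ⇒ P ∝ T: V₄ = V₃; P₄ = P₃·(T₄/T₃) = 13.06 kPa.

P₄ ≈ 13.1 kPa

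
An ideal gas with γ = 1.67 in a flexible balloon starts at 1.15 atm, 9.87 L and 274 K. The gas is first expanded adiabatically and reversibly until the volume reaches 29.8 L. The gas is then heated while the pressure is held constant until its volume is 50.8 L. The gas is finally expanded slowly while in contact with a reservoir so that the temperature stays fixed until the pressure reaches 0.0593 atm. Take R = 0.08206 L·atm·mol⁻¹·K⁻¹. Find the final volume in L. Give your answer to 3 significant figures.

V₄ ≈ 156 L

Adiabatic (γ = 1.67), T V^(γ−1) and P V^γ constant: T₂ = T₁·(V₁/V₂)^(γ−1) = 130.7 K; P₂ = P₁·(V₁/V₂)^γ = 0.1817 atm.
P constant ⇒ V ∝ T: P₃ = P₂; T₃ = T₂·(V₃/V₂) = 222.8 K.
Isothermal, so P V is constant: T₄ = T₃; V₄ = V₃·(P₃/P₄) = 155.6 L.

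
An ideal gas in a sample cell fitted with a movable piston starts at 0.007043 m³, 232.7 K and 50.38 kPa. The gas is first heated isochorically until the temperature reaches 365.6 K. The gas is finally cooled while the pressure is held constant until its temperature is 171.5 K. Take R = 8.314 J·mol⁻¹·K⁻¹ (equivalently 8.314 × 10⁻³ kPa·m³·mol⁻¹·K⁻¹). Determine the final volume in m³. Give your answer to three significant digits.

V₃ ≈ 0.00330 m³

Isochoric, so P/T is constant: V₂ = V₁; P₂ = P₁·(T₂/T₁) = 79.15 kPa.
Isobaric, so V/T is constant: P₃ = P₂; V₃ = V₂·(T₃/T₂) = 0.003304 m³.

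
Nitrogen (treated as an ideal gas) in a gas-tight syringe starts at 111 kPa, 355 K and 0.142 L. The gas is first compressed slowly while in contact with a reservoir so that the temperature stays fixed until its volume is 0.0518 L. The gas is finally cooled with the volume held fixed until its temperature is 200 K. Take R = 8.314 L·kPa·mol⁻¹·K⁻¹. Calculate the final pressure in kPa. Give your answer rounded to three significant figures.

Isothermal, so P V is constant: T₂ = T₁; P₂ = P₁·(V₁/V₂) = 304.3 kPa.
Isochoric, so P/T is constant: V₃ = V₂; P₃ = P₂·(T₃/T₂) = 171.4 kPa.

P₃ ≈ 171 kPa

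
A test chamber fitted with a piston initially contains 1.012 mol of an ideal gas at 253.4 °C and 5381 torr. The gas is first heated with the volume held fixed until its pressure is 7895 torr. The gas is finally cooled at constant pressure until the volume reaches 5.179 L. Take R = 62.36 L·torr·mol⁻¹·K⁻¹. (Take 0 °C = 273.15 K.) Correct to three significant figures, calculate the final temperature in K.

T₃ ≈ 648 K

Convert: T₁ = 526.5 K.
From PV = nRT: V₁ = nRT₁/P₁ = 6.175 L.
Isochoric, so P/T is constant: V₂ = V₁; T₂ = T₁·(P₂/P₁) = 772.6 K.
P constant ⇒ V ∝ T: P₃ = P₂; T₃ = T₂·(V₃/V₂) = 647.9 K.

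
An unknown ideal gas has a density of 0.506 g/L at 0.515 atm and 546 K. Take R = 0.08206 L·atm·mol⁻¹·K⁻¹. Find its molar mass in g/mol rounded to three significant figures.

ρ = PM/(RT) ⇒ M = ρRT/P = (0.506 × 0.08206 × 546.0) / 0.515

M ≈ 44.0 g/mol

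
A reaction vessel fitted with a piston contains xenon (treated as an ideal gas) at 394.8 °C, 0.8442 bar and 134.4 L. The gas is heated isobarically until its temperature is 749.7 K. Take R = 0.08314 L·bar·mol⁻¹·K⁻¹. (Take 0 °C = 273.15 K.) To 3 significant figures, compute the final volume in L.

Convert: T₁ = 668.0 K.
P constant ⇒ V ∝ T: P₂ = P₁; V₂ = V₁·(T₂/T₁) = 150.8 L.

V₂ ≈ 151 L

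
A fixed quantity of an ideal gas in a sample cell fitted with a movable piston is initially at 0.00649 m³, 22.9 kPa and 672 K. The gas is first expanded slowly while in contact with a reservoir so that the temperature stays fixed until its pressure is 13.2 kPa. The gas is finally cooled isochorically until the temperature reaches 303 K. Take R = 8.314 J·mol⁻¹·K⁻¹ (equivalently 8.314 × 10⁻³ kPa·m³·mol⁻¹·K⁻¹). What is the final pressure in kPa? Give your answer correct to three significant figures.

P₃ ≈ 5.95 kPa

Isothermal, so P V is constant: T₂ = T₁; V₂ = V₁·(P₁/P₂) = 0.01126 m³.
Isochoric, so P/T is constant: V₃ = V₂; P₃ = P₂·(T₃/T₂) = 5.952 kPa.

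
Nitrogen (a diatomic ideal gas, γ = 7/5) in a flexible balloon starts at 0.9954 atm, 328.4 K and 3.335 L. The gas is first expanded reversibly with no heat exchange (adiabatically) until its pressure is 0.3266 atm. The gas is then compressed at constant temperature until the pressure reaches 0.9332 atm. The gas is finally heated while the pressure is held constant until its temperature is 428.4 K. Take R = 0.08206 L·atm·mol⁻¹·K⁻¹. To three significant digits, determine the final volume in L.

V₄ ≈ 4.64 L

Adiabatic (γ = 7/5), T V^(γ−1) and P V^γ constant: T₂ = T₁·(P₂/P₁)^((γ−1)/γ) = 238.8 K; V₂ = V₁·(P₁/P₂)^(1/γ) = 7.393 L.
T constant ⇒ Boyle's law P V = const: T₃ = T₂; V₃ = V₂·(P₂/P₃) = 2.587 L.
Isobaric, so V/T is constant: P₄ = P₃; V₄ = V₃·(T₄/T₃) = 4.641 L.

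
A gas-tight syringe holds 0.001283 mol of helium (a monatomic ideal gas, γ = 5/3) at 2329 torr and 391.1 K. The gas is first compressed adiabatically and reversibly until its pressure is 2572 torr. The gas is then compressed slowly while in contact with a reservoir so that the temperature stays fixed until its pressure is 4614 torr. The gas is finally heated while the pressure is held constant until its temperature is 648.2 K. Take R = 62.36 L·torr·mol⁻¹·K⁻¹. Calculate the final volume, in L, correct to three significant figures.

V₄ ≈ 0.0112 L

From PV = nRT: V₁ = nRT₁/P₁ = 0.01344 L.
Adiabatic (γ = 5/3), T V^(γ−1) and P V^γ constant: T₂ = T₁·(P₂/P₁)^((γ−1)/γ) = 406.9 K; V₂ = V₁·(P₁/P₂)^(1/γ) = 0.01266 L.
T constant ⇒ Boyle's law P V = const: T₃ = T₂; V₃ = V₂·(P₂/P₃) = 0.007056 L.
P constant ⇒ V ∝ T: P₄ = P₃; V₄ = V₃·(T₄/T₃) = 0.01124 L.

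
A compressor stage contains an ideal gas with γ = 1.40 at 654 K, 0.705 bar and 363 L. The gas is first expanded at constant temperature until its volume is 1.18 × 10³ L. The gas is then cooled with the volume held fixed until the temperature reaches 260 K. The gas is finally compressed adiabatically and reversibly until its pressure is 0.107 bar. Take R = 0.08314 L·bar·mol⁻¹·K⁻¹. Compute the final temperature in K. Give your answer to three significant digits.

Isothermal, so P V is constant: T₂ = T₁; P₂ = P₁·(V₁/V₂) = 0.2169 bar.
Isochoric, so P/T is constant: V₃ = V₂; P₃ = P₂·(T₃/T₂) = 0.08622 bar.
Reversible adiabatic, γ = 1.40: T₄ = T₃·(P₄/P₃)^((γ−1)/γ) = 276.5 K; V₄ = V₃·(P₃/P₄)^(1/γ) = 1011 L.

T₄ ≈ 277 K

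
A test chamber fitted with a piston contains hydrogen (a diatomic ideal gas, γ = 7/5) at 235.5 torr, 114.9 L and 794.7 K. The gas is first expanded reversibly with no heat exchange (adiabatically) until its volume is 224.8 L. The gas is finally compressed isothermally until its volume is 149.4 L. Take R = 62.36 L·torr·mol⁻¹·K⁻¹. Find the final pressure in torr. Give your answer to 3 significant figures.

P₃ ≈ 138 torr

Adiabatic (γ = 7/5), T V^(γ−1) and P V^γ constant: T₂ = T₁·(V₁/V₂)^(γ−1) = 607.6 K; P₂ = P₁·(V₁/V₂)^γ = 92.03 torr.
T constant ⇒ Boyle's law P V = const: T₃ = T₂; P₃ = P₂·(V₂/V₃) = 138.5 torr.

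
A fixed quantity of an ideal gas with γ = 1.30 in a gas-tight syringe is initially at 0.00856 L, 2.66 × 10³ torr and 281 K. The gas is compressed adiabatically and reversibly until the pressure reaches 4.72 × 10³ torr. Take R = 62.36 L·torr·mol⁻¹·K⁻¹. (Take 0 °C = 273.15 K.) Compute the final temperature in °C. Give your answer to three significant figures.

T₂ ≈ 47.6 °C

Reversible adiabatic, γ = 1.30: T₂ = T₁·(P₂/P₁)^((γ−1)/γ) = 320.8 K; V₂ = V₁·(P₁/P₂)^(1/γ) = 0.005507 L.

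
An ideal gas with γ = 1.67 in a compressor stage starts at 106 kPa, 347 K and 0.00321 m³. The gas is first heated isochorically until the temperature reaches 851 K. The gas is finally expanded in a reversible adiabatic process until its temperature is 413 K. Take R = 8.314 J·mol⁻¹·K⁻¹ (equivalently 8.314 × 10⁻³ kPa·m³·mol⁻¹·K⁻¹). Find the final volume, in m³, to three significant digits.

V₃ ≈ 0.00944 m³

V constant ⇒ P ∝ T: V₂ = V₁; P₂ = P₁·(T₂/T₁) = 260.0 kPa.
Adiabatic (γ = 1.67), T V^(γ−1) and P V^γ constant: P₃ = P₂·(T₃/T₂)^(γ/(γ−1)) = 42.88 kPa; V₃ = V₂·(T₂/T₃)^(1/(γ−1)) = 0.009443 m³.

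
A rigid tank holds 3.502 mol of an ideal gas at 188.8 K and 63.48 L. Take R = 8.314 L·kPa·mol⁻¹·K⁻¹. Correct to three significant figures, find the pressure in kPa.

PV = nRT ⇒ P = nRT/V = (3.502 × 8.314 × 188.8) / 63.48

P ≈ 86.6 kPa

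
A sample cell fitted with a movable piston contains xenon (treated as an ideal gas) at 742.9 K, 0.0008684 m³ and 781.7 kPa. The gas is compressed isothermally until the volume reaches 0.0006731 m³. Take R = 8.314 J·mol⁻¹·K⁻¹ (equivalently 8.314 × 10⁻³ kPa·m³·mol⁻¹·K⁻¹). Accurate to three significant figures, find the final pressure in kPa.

P₂ ≈ 1.01e+03 kPa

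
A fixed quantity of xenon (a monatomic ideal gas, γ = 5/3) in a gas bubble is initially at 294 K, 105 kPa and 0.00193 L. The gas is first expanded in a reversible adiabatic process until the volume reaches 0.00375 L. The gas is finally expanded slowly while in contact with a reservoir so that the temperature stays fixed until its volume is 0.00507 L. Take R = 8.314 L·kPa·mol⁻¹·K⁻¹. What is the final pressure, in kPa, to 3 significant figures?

Reversible adiabatic, γ = 5/3: T₂ = T₁·(V₁/V₂)^(γ−1) = 188.8 K; P₂ = P₁·(V₁/V₂)^γ = 34.71 kPa.
Isothermal, so P V is constant: T₃ = T₂; P₃ = P₂·(V₂/V₃) = 25.67 kPa.

P₃ ≈ 25.7 kPa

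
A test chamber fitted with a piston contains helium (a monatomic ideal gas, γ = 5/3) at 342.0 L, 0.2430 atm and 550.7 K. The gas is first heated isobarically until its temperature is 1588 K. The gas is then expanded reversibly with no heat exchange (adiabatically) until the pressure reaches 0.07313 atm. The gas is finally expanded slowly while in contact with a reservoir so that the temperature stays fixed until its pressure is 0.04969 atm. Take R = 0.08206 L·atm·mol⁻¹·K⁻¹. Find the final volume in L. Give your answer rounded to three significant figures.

P constant ⇒ V ∝ T: P₂ = P₁; V₂ = V₁·(T₂/T₁) = 986.2 L.
Adiabatic (γ = 5/3), T V^(γ−1) and P V^γ constant: T₃ = T₂·(P₃/P₂)^((γ−1)/γ) = 982.3 K; V₃ = V₂·(P₂/P₃)^(1/γ) = 2027 L.
Isothermal, so P V is constant: T₄ = T₃; V₄ = V₃·(P₃/P₄) = 2983 L.

V₄ ≈ 2.98e+03 L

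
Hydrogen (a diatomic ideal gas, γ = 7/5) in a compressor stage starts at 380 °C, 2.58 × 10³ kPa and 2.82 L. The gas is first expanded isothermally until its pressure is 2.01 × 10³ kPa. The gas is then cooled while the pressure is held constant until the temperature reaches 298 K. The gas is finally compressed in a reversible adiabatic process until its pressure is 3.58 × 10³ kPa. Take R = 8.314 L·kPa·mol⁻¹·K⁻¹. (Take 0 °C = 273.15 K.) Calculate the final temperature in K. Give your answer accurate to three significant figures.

T₄ ≈ 351 K

Convert: T₁ = 653.1 K.
Isothermal, so P V is constant: T₂ = T₁; V₂ = V₁·(P₁/P₂) = 3.620 L.
Isobaric, so V/T is constant: P₃ = P₂; V₃ = V₂·(T₃/T₂) = 1.651 L.
Adiabatic (γ = 7/5), T V^(γ−1) and P V^γ constant: T₄ = T₃·(P₄/P₃)^((γ−1)/γ) = 351.4 K; V₄ = V₃·(P₃/P₄)^(1/γ) = 1.093 L.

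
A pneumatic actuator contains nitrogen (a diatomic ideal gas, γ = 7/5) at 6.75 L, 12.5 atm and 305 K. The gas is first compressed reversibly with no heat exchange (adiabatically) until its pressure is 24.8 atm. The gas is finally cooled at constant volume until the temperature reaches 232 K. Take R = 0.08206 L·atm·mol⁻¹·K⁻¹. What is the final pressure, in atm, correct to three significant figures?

P₃ ≈ 15.5 atm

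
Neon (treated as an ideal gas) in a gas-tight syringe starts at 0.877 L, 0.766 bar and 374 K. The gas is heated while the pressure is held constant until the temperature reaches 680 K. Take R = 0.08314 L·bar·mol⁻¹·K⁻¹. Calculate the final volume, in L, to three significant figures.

P constant ⇒ V ∝ T: P₂ = P₁; V₂ = V₁·(T₂/T₁) = 1.595 L.

V₂ ≈ 1.59 L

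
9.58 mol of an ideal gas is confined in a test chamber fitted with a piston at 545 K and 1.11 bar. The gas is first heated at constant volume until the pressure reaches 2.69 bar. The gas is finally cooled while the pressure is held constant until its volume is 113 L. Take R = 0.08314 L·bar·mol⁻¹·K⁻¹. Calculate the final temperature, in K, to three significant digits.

T₃ ≈ 382 K

From PV = nRT: V₁ = nRT₁/P₁ = 391.1 L.
Isochoric, so P/T is constant: V₂ = V₁; T₂ = T₁·(P₂/P₁) = 1321 K.
Isobaric, so V/T is constant: P₃ = P₂; T₃ = T₂·(V₃/V₂) = 381.6 K.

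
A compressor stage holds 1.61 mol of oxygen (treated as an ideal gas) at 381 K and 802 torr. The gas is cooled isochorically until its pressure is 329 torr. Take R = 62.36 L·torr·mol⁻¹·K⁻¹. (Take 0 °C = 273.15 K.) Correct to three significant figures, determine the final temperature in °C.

T₂ ≈ -117 °C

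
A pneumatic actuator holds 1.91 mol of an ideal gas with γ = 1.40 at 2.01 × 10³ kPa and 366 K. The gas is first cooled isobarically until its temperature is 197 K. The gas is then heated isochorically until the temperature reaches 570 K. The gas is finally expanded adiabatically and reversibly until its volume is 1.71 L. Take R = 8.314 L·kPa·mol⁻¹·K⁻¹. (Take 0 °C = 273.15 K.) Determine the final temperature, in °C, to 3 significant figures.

From PV = nRT: V₁ = nRT₁/P₁ = 2.892 L.
Isobaric, so V/T is constant: P₂ = P₁; V₂ = V₁·(T₂/T₁) = 1.556 L.
Isochoric, so P/T is constant: V₃ = V₂; P₃ = P₂·(T₃/T₂) = 5816 kPa.
Adiabatic (γ = 1.40), T V^(γ−1) and P V^γ constant: T₄ = T₃·(V₃/V₄)^(γ−1) = 548.9 K; P₄ = P₃·(V₃/V₄)^γ = 5098 kPa.

T₄ ≈ 276 °C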